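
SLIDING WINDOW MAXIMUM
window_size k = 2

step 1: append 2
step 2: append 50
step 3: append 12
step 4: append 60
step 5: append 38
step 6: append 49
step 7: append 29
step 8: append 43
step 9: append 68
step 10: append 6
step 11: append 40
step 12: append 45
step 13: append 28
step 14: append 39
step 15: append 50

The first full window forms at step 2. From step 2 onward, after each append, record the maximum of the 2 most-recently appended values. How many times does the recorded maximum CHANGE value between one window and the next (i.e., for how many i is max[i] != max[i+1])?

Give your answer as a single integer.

Answer: 8

Derivation:
step 1: append 2 -> window=[2] (not full yet)
step 2: append 50 -> window=[2, 50] -> max=50
step 3: append 12 -> window=[50, 12] -> max=50
step 4: append 60 -> window=[12, 60] -> max=60
step 5: append 38 -> window=[60, 38] -> max=60
step 6: append 49 -> window=[38, 49] -> max=49
step 7: append 29 -> window=[49, 29] -> max=49
step 8: append 43 -> window=[29, 43] -> max=43
step 9: append 68 -> window=[43, 68] -> max=68
step 10: append 6 -> window=[68, 6] -> max=68
step 11: append 40 -> window=[6, 40] -> max=40
step 12: append 45 -> window=[40, 45] -> max=45
step 13: append 28 -> window=[45, 28] -> max=45
step 14: append 39 -> window=[28, 39] -> max=39
step 15: append 50 -> window=[39, 50] -> max=50
Recorded maximums: 50 50 60 60 49 49 43 68 68 40 45 45 39 50
Changes between consecutive maximums: 8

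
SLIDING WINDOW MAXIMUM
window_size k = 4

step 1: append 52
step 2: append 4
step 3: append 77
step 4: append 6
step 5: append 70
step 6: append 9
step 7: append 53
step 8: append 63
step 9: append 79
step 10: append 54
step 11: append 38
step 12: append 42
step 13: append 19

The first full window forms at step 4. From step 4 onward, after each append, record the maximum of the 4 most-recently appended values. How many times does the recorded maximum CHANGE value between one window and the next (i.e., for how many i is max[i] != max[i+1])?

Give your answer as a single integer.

step 1: append 52 -> window=[52] (not full yet)
step 2: append 4 -> window=[52, 4] (not full yet)
step 3: append 77 -> window=[52, 4, 77] (not full yet)
step 4: append 6 -> window=[52, 4, 77, 6] -> max=77
step 5: append 70 -> window=[4, 77, 6, 70] -> max=77
step 6: append 9 -> window=[77, 6, 70, 9] -> max=77
step 7: append 53 -> window=[6, 70, 9, 53] -> max=70
step 8: append 63 -> window=[70, 9, 53, 63] -> max=70
step 9: append 79 -> window=[9, 53, 63, 79] -> max=79
step 10: append 54 -> window=[53, 63, 79, 54] -> max=79
step 11: append 38 -> window=[63, 79, 54, 38] -> max=79
step 12: append 42 -> window=[79, 54, 38, 42] -> max=79
step 13: append 19 -> window=[54, 38, 42, 19] -> max=54
Recorded maximums: 77 77 77 70 70 79 79 79 79 54
Changes between consecutive maximums: 3

Answer: 3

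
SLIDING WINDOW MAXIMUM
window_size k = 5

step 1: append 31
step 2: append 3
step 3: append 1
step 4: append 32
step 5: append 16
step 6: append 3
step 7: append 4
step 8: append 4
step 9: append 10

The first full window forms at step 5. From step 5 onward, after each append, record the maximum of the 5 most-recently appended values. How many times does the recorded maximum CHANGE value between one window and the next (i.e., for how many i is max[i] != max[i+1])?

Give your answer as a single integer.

Answer: 1

Derivation:
step 1: append 31 -> window=[31] (not full yet)
step 2: append 3 -> window=[31, 3] (not full yet)
step 3: append 1 -> window=[31, 3, 1] (not full yet)
step 4: append 32 -> window=[31, 3, 1, 32] (not full yet)
step 5: append 16 -> window=[31, 3, 1, 32, 16] -> max=32
step 6: append 3 -> window=[3, 1, 32, 16, 3] -> max=32
step 7: append 4 -> window=[1, 32, 16, 3, 4] -> max=32
step 8: append 4 -> window=[32, 16, 3, 4, 4] -> max=32
step 9: append 10 -> window=[16, 3, 4, 4, 10] -> max=16
Recorded maximums: 32 32 32 32 16
Changes between consecutive maximums: 1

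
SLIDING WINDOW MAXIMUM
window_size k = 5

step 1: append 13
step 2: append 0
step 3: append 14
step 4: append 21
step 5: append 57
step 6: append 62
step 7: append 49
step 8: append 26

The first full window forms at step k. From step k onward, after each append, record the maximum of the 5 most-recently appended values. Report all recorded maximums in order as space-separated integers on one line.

Answer: 57 62 62 62

Derivation:
step 1: append 13 -> window=[13] (not full yet)
step 2: append 0 -> window=[13, 0] (not full yet)
step 3: append 14 -> window=[13, 0, 14] (not full yet)
step 4: append 21 -> window=[13, 0, 14, 21] (not full yet)
step 5: append 57 -> window=[13, 0, 14, 21, 57] -> max=57
step 6: append 62 -> window=[0, 14, 21, 57, 62] -> max=62
step 7: append 49 -> window=[14, 21, 57, 62, 49] -> max=62
step 8: append 26 -> window=[21, 57, 62, 49, 26] -> max=62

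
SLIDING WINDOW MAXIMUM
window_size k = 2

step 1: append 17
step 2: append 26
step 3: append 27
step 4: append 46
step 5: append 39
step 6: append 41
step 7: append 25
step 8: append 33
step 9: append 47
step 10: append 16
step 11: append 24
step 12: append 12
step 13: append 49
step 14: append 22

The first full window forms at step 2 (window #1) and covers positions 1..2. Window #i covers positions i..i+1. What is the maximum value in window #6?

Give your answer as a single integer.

Answer: 41

Derivation:
step 1: append 17 -> window=[17] (not full yet)
step 2: append 26 -> window=[17, 26] -> max=26
step 3: append 27 -> window=[26, 27] -> max=27
step 4: append 46 -> window=[27, 46] -> max=46
step 5: append 39 -> window=[46, 39] -> max=46
step 6: append 41 -> window=[39, 41] -> max=41
step 7: append 25 -> window=[41, 25] -> max=41
Window #6 max = 41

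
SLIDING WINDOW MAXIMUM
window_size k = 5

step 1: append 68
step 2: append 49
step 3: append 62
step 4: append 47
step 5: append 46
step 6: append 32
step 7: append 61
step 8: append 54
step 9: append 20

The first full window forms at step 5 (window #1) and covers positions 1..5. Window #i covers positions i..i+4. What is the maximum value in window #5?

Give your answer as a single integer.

Answer: 61

Derivation:
step 1: append 68 -> window=[68] (not full yet)
step 2: append 49 -> window=[68, 49] (not full yet)
step 3: append 62 -> window=[68, 49, 62] (not full yet)
step 4: append 47 -> window=[68, 49, 62, 47] (not full yet)
step 5: append 46 -> window=[68, 49, 62, 47, 46] -> max=68
step 6: append 32 -> window=[49, 62, 47, 46, 32] -> max=62
step 7: append 61 -> window=[62, 47, 46, 32, 61] -> max=62
step 8: append 54 -> window=[47, 46, 32, 61, 54] -> max=61
step 9: append 20 -> window=[46, 32, 61, 54, 20] -> max=61
Window #5 max = 61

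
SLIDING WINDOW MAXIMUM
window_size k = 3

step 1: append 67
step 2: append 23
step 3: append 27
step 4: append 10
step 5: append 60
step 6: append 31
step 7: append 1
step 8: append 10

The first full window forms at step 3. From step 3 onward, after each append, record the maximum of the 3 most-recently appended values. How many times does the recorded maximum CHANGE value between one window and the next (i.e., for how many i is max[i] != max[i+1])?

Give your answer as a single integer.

Answer: 3

Derivation:
step 1: append 67 -> window=[67] (not full yet)
step 2: append 23 -> window=[67, 23] (not full yet)
step 3: append 27 -> window=[67, 23, 27] -> max=67
step 4: append 10 -> window=[23, 27, 10] -> max=27
step 5: append 60 -> window=[27, 10, 60] -> max=60
step 6: append 31 -> window=[10, 60, 31] -> max=60
step 7: append 1 -> window=[60, 31, 1] -> max=60
step 8: append 10 -> window=[31, 1, 10] -> max=31
Recorded maximums: 67 27 60 60 60 31
Changes between consecutive maximums: 3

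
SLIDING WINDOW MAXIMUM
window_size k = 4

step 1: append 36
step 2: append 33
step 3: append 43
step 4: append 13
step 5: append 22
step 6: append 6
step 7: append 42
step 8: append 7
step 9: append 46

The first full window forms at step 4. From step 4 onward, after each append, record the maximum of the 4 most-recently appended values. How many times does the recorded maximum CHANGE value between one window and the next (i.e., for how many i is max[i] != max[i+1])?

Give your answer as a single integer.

Answer: 2

Derivation:
step 1: append 36 -> window=[36] (not full yet)
step 2: append 33 -> window=[36, 33] (not full yet)
step 3: append 43 -> window=[36, 33, 43] (not full yet)
step 4: append 13 -> window=[36, 33, 43, 13] -> max=43
step 5: append 22 -> window=[33, 43, 13, 22] -> max=43
step 6: append 6 -> window=[43, 13, 22, 6] -> max=43
step 7: append 42 -> window=[13, 22, 6, 42] -> max=42
step 8: append 7 -> window=[22, 6, 42, 7] -> max=42
step 9: append 46 -> window=[6, 42, 7, 46] -> max=46
Recorded maximums: 43 43 43 42 42 46
Changes between consecutive maximums: 2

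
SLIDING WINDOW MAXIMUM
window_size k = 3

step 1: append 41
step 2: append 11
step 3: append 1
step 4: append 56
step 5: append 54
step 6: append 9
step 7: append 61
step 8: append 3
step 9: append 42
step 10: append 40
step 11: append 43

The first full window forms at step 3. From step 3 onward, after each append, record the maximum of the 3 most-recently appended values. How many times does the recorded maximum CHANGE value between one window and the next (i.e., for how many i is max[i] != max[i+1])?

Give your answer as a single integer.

step 1: append 41 -> window=[41] (not full yet)
step 2: append 11 -> window=[41, 11] (not full yet)
step 3: append 1 -> window=[41, 11, 1] -> max=41
step 4: append 56 -> window=[11, 1, 56] -> max=56
step 5: append 54 -> window=[1, 56, 54] -> max=56
step 6: append 9 -> window=[56, 54, 9] -> max=56
step 7: append 61 -> window=[54, 9, 61] -> max=61
step 8: append 3 -> window=[9, 61, 3] -> max=61
step 9: append 42 -> window=[61, 3, 42] -> max=61
step 10: append 40 -> window=[3, 42, 40] -> max=42
step 11: append 43 -> window=[42, 40, 43] -> max=43
Recorded maximums: 41 56 56 56 61 61 61 42 43
Changes between consecutive maximums: 4

Answer: 4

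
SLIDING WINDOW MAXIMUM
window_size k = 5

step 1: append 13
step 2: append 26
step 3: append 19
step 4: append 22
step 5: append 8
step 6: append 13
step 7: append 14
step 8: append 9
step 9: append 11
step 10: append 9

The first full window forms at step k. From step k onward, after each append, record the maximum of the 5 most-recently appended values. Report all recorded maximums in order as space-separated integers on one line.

Answer: 26 26 22 22 14 14

Derivation:
step 1: append 13 -> window=[13] (not full yet)
step 2: append 26 -> window=[13, 26] (not full yet)
step 3: append 19 -> window=[13, 26, 19] (not full yet)
step 4: append 22 -> window=[13, 26, 19, 22] (not full yet)
step 5: append 8 -> window=[13, 26, 19, 22, 8] -> max=26
step 6: append 13 -> window=[26, 19, 22, 8, 13] -> max=26
step 7: append 14 -> window=[19, 22, 8, 13, 14] -> max=22
step 8: append 9 -> window=[22, 8, 13, 14, 9] -> max=22
step 9: append 11 -> window=[8, 13, 14, 9, 11] -> max=14
step 10: append 9 -> window=[13, 14, 9, 11, 9] -> max=14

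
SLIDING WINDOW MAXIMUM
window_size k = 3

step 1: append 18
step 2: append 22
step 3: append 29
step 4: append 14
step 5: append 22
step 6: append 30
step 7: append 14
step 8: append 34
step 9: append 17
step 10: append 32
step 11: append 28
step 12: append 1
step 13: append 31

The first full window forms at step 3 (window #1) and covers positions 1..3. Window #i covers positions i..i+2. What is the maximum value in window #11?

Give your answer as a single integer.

Answer: 31

Derivation:
step 1: append 18 -> window=[18] (not full yet)
step 2: append 22 -> window=[18, 22] (not full yet)
step 3: append 29 -> window=[18, 22, 29] -> max=29
step 4: append 14 -> window=[22, 29, 14] -> max=29
step 5: append 22 -> window=[29, 14, 22] -> max=29
step 6: append 30 -> window=[14, 22, 30] -> max=30
step 7: append 14 -> window=[22, 30, 14] -> max=30
step 8: append 34 -> window=[30, 14, 34] -> max=34
step 9: append 17 -> window=[14, 34, 17] -> max=34
step 10: append 32 -> window=[34, 17, 32] -> max=34
step 11: append 28 -> window=[17, 32, 28] -> max=32
step 12: append 1 -> window=[32, 28, 1] -> max=32
step 13: append 31 -> window=[28, 1, 31] -> max=31
Window #11 max = 31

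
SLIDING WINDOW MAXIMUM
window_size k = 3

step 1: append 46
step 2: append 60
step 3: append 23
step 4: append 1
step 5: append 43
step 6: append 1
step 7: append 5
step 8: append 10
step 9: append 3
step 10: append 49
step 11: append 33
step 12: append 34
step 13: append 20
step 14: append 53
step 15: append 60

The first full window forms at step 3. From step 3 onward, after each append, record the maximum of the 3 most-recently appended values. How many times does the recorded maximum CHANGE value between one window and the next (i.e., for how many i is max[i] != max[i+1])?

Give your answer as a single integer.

step 1: append 46 -> window=[46] (not full yet)
step 2: append 60 -> window=[46, 60] (not full yet)
step 3: append 23 -> window=[46, 60, 23] -> max=60
step 4: append 1 -> window=[60, 23, 1] -> max=60
step 5: append 43 -> window=[23, 1, 43] -> max=43
step 6: append 1 -> window=[1, 43, 1] -> max=43
step 7: append 5 -> window=[43, 1, 5] -> max=43
step 8: append 10 -> window=[1, 5, 10] -> max=10
step 9: append 3 -> window=[5, 10, 3] -> max=10
step 10: append 49 -> window=[10, 3, 49] -> max=49
step 11: append 33 -> window=[3, 49, 33] -> max=49
step 12: append 34 -> window=[49, 33, 34] -> max=49
step 13: append 20 -> window=[33, 34, 20] -> max=34
step 14: append 53 -> window=[34, 20, 53] -> max=53
step 15: append 60 -> window=[20, 53, 60] -> max=60
Recorded maximums: 60 60 43 43 43 10 10 49 49 49 34 53 60
Changes between consecutive maximums: 6

Answer: 6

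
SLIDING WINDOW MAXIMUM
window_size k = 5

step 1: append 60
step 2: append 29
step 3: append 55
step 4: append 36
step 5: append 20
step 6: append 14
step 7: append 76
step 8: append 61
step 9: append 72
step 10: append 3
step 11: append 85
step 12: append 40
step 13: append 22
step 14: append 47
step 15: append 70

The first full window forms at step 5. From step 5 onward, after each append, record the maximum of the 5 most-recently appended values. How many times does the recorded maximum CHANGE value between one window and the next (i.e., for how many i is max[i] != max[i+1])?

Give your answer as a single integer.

Answer: 3

Derivation:
step 1: append 60 -> window=[60] (not full yet)
step 2: append 29 -> window=[60, 29] (not full yet)
step 3: append 55 -> window=[60, 29, 55] (not full yet)
step 4: append 36 -> window=[60, 29, 55, 36] (not full yet)
step 5: append 20 -> window=[60, 29, 55, 36, 20] -> max=60
step 6: append 14 -> window=[29, 55, 36, 20, 14] -> max=55
step 7: append 76 -> window=[55, 36, 20, 14, 76] -> max=76
step 8: append 61 -> window=[36, 20, 14, 76, 61] -> max=76
step 9: append 72 -> window=[20, 14, 76, 61, 72] -> max=76
step 10: append 3 -> window=[14, 76, 61, 72, 3] -> max=76
step 11: append 85 -> window=[76, 61, 72, 3, 85] -> max=85
step 12: append 40 -> window=[61, 72, 3, 85, 40] -> max=85
step 13: append 22 -> window=[72, 3, 85, 40, 22] -> max=85
step 14: append 47 -> window=[3, 85, 40, 22, 47] -> max=85
step 15: append 70 -> window=[85, 40, 22, 47, 70] -> max=85
Recorded maximums: 60 55 76 76 76 76 85 85 85 85 85
Changes between consecutive maximums: 3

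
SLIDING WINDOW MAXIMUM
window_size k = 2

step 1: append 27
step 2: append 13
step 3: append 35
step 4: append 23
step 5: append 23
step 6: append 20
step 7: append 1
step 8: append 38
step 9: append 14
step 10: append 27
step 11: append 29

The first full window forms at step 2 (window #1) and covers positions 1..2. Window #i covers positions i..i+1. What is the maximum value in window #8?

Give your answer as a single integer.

Answer: 38

Derivation:
step 1: append 27 -> window=[27] (not full yet)
step 2: append 13 -> window=[27, 13] -> max=27
step 3: append 35 -> window=[13, 35] -> max=35
step 4: append 23 -> window=[35, 23] -> max=35
step 5: append 23 -> window=[23, 23] -> max=23
step 6: append 20 -> window=[23, 20] -> max=23
step 7: append 1 -> window=[20, 1] -> max=20
step 8: append 38 -> window=[1, 38] -> max=38
step 9: append 14 -> window=[38, 14] -> max=38
Window #8 max = 38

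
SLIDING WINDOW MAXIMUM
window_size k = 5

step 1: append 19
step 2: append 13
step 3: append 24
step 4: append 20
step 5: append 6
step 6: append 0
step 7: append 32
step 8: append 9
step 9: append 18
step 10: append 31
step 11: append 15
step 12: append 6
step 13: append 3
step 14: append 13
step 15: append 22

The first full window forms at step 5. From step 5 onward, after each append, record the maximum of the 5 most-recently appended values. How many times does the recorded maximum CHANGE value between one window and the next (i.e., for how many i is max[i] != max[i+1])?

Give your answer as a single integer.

Answer: 3

Derivation:
step 1: append 19 -> window=[19] (not full yet)
step 2: append 13 -> window=[19, 13] (not full yet)
step 3: append 24 -> window=[19, 13, 24] (not full yet)
step 4: append 20 -> window=[19, 13, 24, 20] (not full yet)
step 5: append 6 -> window=[19, 13, 24, 20, 6] -> max=24
step 6: append 0 -> window=[13, 24, 20, 6, 0] -> max=24
step 7: append 32 -> window=[24, 20, 6, 0, 32] -> max=32
step 8: append 9 -> window=[20, 6, 0, 32, 9] -> max=32
step 9: append 18 -> window=[6, 0, 32, 9, 18] -> max=32
step 10: append 31 -> window=[0, 32, 9, 18, 31] -> max=32
step 11: append 15 -> window=[32, 9, 18, 31, 15] -> max=32
step 12: append 6 -> window=[9, 18, 31, 15, 6] -> max=31
step 13: append 3 -> window=[18, 31, 15, 6, 3] -> max=31
step 14: append 13 -> window=[31, 15, 6, 3, 13] -> max=31
step 15: append 22 -> window=[15, 6, 3, 13, 22] -> max=22
Recorded maximums: 24 24 32 32 32 32 32 31 31 31 22
Changes between consecutive maximums: 3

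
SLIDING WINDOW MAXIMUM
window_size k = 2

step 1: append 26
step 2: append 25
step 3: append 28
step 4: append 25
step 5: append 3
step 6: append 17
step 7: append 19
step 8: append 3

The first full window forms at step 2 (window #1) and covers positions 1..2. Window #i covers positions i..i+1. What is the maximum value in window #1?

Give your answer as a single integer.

Answer: 26

Derivation:
step 1: append 26 -> window=[26] (not full yet)
step 2: append 25 -> window=[26, 25] -> max=26
Window #1 max = 26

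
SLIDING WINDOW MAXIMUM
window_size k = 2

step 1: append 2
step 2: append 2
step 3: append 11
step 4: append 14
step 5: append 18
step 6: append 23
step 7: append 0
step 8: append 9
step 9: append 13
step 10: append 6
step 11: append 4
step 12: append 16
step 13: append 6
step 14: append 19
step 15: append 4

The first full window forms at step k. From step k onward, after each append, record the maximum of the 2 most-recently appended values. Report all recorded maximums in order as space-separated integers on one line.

step 1: append 2 -> window=[2] (not full yet)
step 2: append 2 -> window=[2, 2] -> max=2
step 3: append 11 -> window=[2, 11] -> max=11
step 4: append 14 -> window=[11, 14] -> max=14
step 5: append 18 -> window=[14, 18] -> max=18
step 6: append 23 -> window=[18, 23] -> max=23
step 7: append 0 -> window=[23, 0] -> max=23
step 8: append 9 -> window=[0, 9] -> max=9
step 9: append 13 -> window=[9, 13] -> max=13
step 10: append 6 -> window=[13, 6] -> max=13
step 11: append 4 -> window=[6, 4] -> max=6
step 12: append 16 -> window=[4, 16] -> max=16
step 13: append 6 -> window=[16, 6] -> max=16
step 14: append 19 -> window=[6, 19] -> max=19
step 15: append 4 -> window=[19, 4] -> max=19

Answer: 2 11 14 18 23 23 9 13 13 6 16 16 19 19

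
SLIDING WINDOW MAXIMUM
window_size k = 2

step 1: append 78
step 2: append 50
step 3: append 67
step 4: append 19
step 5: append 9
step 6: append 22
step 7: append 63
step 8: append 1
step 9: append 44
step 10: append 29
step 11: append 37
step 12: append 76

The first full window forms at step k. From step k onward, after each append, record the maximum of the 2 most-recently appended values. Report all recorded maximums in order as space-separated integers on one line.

step 1: append 78 -> window=[78] (not full yet)
step 2: append 50 -> window=[78, 50] -> max=78
step 3: append 67 -> window=[50, 67] -> max=67
step 4: append 19 -> window=[67, 19] -> max=67
step 5: append 9 -> window=[19, 9] -> max=19
step 6: append 22 -> window=[9, 22] -> max=22
step 7: append 63 -> window=[22, 63] -> max=63
step 8: append 1 -> window=[63, 1] -> max=63
step 9: append 44 -> window=[1, 44] -> max=44
step 10: append 29 -> window=[44, 29] -> max=44
step 11: append 37 -> window=[29, 37] -> max=37
step 12: append 76 -> window=[37, 76] -> max=76

Answer: 78 67 67 19 22 63 63 44 44 37 76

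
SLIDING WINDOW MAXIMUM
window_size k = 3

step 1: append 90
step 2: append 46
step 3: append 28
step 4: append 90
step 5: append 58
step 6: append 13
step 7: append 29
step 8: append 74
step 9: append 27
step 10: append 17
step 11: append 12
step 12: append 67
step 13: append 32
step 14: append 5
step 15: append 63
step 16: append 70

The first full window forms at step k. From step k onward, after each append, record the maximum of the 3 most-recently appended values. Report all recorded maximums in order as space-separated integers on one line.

Answer: 90 90 90 90 58 74 74 74 27 67 67 67 63 70

Derivation:
step 1: append 90 -> window=[90] (not full yet)
step 2: append 46 -> window=[90, 46] (not full yet)
step 3: append 28 -> window=[90, 46, 28] -> max=90
step 4: append 90 -> window=[46, 28, 90] -> max=90
step 5: append 58 -> window=[28, 90, 58] -> max=90
step 6: append 13 -> window=[90, 58, 13] -> max=90
step 7: append 29 -> window=[58, 13, 29] -> max=58
step 8: append 74 -> window=[13, 29, 74] -> max=74
step 9: append 27 -> window=[29, 74, 27] -> max=74
step 10: append 17 -> window=[74, 27, 17] -> max=74
step 11: append 12 -> window=[27, 17, 12] -> max=27
step 12: append 67 -> window=[17, 12, 67] -> max=67
step 13: append 32 -> window=[12, 67, 32] -> max=67
step 14: append 5 -> window=[67, 32, 5] -> max=67
step 15: append 63 -> window=[32, 5, 63] -> max=63
step 16: append 70 -> window=[5, 63, 70] -> max=70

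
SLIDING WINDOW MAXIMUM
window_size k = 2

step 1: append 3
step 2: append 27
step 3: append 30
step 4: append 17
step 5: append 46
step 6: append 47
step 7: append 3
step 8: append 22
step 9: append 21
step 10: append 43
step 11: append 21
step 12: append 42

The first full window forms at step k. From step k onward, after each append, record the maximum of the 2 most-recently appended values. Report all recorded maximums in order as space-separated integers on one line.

step 1: append 3 -> window=[3] (not full yet)
step 2: append 27 -> window=[3, 27] -> max=27
step 3: append 30 -> window=[27, 30] -> max=30
step 4: append 17 -> window=[30, 17] -> max=30
step 5: append 46 -> window=[17, 46] -> max=46
step 6: append 47 -> window=[46, 47] -> max=47
step 7: append 3 -> window=[47, 3] -> max=47
step 8: append 22 -> window=[3, 22] -> max=22
step 9: append 21 -> window=[22, 21] -> max=22
step 10: append 43 -> window=[21, 43] -> max=43
step 11: append 21 -> window=[43, 21] -> max=43
step 12: append 42 -> window=[21, 42] -> max=42

Answer: 27 30 30 46 47 47 22 22 43 43 42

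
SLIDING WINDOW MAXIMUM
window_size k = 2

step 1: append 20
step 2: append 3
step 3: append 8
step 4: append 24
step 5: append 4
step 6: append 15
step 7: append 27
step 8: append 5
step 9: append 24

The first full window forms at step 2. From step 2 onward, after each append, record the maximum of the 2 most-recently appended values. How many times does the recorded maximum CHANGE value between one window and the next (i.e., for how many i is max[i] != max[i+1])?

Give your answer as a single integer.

step 1: append 20 -> window=[20] (not full yet)
step 2: append 3 -> window=[20, 3] -> max=20
step 3: append 8 -> window=[3, 8] -> max=8
step 4: append 24 -> window=[8, 24] -> max=24
step 5: append 4 -> window=[24, 4] -> max=24
step 6: append 15 -> window=[4, 15] -> max=15
step 7: append 27 -> window=[15, 27] -> max=27
step 8: append 5 -> window=[27, 5] -> max=27
step 9: append 24 -> window=[5, 24] -> max=24
Recorded maximums: 20 8 24 24 15 27 27 24
Changes between consecutive maximums: 5

Answer: 5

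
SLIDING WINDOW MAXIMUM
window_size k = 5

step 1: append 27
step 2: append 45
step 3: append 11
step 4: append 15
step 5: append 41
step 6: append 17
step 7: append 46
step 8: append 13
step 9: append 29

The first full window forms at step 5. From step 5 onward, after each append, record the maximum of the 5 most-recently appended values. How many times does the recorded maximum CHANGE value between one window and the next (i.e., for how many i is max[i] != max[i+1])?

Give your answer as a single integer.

Answer: 1

Derivation:
step 1: append 27 -> window=[27] (not full yet)
step 2: append 45 -> window=[27, 45] (not full yet)
step 3: append 11 -> window=[27, 45, 11] (not full yet)
step 4: append 15 -> window=[27, 45, 11, 15] (not full yet)
step 5: append 41 -> window=[27, 45, 11, 15, 41] -> max=45
step 6: append 17 -> window=[45, 11, 15, 41, 17] -> max=45
step 7: append 46 -> window=[11, 15, 41, 17, 46] -> max=46
step 8: append 13 -> window=[15, 41, 17, 46, 13] -> max=46
step 9: append 29 -> window=[41, 17, 46, 13, 29] -> max=46
Recorded maximums: 45 45 46 46 46
Changes between consecutive maximums: 1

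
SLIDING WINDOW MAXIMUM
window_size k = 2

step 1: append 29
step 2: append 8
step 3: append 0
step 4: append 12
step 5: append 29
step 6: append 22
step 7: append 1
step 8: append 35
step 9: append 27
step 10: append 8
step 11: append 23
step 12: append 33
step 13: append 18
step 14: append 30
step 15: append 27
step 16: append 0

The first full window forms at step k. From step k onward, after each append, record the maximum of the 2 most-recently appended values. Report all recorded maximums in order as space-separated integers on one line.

step 1: append 29 -> window=[29] (not full yet)
step 2: append 8 -> window=[29, 8] -> max=29
step 3: append 0 -> window=[8, 0] -> max=8
step 4: append 12 -> window=[0, 12] -> max=12
step 5: append 29 -> window=[12, 29] -> max=29
step 6: append 22 -> window=[29, 22] -> max=29
step 7: append 1 -> window=[22, 1] -> max=22
step 8: append 35 -> window=[1, 35] -> max=35
step 9: append 27 -> window=[35, 27] -> max=35
step 10: append 8 -> window=[27, 8] -> max=27
step 11: append 23 -> window=[8, 23] -> max=23
step 12: append 33 -> window=[23, 33] -> max=33
step 13: append 18 -> window=[33, 18] -> max=33
step 14: append 30 -> window=[18, 30] -> max=30
step 15: append 27 -> window=[30, 27] -> max=30
step 16: append 0 -> window=[27, 0] -> max=27

Answer: 29 8 12 29 29 22 35 35 27 23 33 33 30 30 27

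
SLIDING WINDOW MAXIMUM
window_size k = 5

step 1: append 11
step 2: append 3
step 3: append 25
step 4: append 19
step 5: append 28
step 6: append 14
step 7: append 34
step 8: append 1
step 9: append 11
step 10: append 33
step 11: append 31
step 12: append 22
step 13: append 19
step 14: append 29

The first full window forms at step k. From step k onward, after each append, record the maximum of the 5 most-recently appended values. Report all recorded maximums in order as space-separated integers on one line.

step 1: append 11 -> window=[11] (not full yet)
step 2: append 3 -> window=[11, 3] (not full yet)
step 3: append 25 -> window=[11, 3, 25] (not full yet)
step 4: append 19 -> window=[11, 3, 25, 19] (not full yet)
step 5: append 28 -> window=[11, 3, 25, 19, 28] -> max=28
step 6: append 14 -> window=[3, 25, 19, 28, 14] -> max=28
step 7: append 34 -> window=[25, 19, 28, 14, 34] -> max=34
step 8: append 1 -> window=[19, 28, 14, 34, 1] -> max=34
step 9: append 11 -> window=[28, 14, 34, 1, 11] -> max=34
step 10: append 33 -> window=[14, 34, 1, 11, 33] -> max=34
step 11: append 31 -> window=[34, 1, 11, 33, 31] -> max=34
step 12: append 22 -> window=[1, 11, 33, 31, 22] -> max=33
step 13: append 19 -> window=[11, 33, 31, 22, 19] -> max=33
step 14: append 29 -> window=[33, 31, 22, 19, 29] -> max=33

Answer: 28 28 34 34 34 34 34 33 33 33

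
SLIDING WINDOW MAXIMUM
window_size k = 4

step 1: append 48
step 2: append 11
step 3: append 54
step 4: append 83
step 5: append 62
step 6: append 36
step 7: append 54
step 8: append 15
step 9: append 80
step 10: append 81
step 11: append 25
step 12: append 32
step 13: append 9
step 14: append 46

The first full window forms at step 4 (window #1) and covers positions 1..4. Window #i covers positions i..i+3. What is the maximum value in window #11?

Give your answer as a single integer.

Answer: 46

Derivation:
step 1: append 48 -> window=[48] (not full yet)
step 2: append 11 -> window=[48, 11] (not full yet)
step 3: append 54 -> window=[48, 11, 54] (not full yet)
step 4: append 83 -> window=[48, 11, 54, 83] -> max=83
step 5: append 62 -> window=[11, 54, 83, 62] -> max=83
step 6: append 36 -> window=[54, 83, 62, 36] -> max=83
step 7: append 54 -> window=[83, 62, 36, 54] -> max=83
step 8: append 15 -> window=[62, 36, 54, 15] -> max=62
step 9: append 80 -> window=[36, 54, 15, 80] -> max=80
step 10: append 81 -> window=[54, 15, 80, 81] -> max=81
step 11: append 25 -> window=[15, 80, 81, 25] -> max=81
step 12: append 32 -> window=[80, 81, 25, 32] -> max=81
step 13: append 9 -> window=[81, 25, 32, 9] -> max=81
step 14: append 46 -> window=[25, 32, 9, 46] -> max=46
Window #11 max = 46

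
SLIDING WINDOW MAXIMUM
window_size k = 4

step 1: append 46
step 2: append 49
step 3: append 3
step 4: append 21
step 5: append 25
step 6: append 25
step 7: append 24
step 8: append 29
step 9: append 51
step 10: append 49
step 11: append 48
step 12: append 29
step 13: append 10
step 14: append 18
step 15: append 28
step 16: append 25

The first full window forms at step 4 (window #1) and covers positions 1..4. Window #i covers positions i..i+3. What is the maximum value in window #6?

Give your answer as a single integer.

Answer: 51

Derivation:
step 1: append 46 -> window=[46] (not full yet)
step 2: append 49 -> window=[46, 49] (not full yet)
step 3: append 3 -> window=[46, 49, 3] (not full yet)
step 4: append 21 -> window=[46, 49, 3, 21] -> max=49
step 5: append 25 -> window=[49, 3, 21, 25] -> max=49
step 6: append 25 -> window=[3, 21, 25, 25] -> max=25
step 7: append 24 -> window=[21, 25, 25, 24] -> max=25
step 8: append 29 -> window=[25, 25, 24, 29] -> max=29
step 9: append 51 -> window=[25, 24, 29, 51] -> max=51
Window #6 max = 51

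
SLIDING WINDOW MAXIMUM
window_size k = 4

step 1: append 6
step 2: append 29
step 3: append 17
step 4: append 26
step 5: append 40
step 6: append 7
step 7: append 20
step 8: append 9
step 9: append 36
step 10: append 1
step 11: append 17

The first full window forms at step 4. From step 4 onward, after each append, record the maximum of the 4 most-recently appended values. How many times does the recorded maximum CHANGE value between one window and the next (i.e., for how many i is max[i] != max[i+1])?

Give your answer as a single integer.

step 1: append 6 -> window=[6] (not full yet)
step 2: append 29 -> window=[6, 29] (not full yet)
step 3: append 17 -> window=[6, 29, 17] (not full yet)
step 4: append 26 -> window=[6, 29, 17, 26] -> max=29
step 5: append 40 -> window=[29, 17, 26, 40] -> max=40
step 6: append 7 -> window=[17, 26, 40, 7] -> max=40
step 7: append 20 -> window=[26, 40, 7, 20] -> max=40
step 8: append 9 -> window=[40, 7, 20, 9] -> max=40
step 9: append 36 -> window=[7, 20, 9, 36] -> max=36
step 10: append 1 -> window=[20, 9, 36, 1] -> max=36
step 11: append 17 -> window=[9, 36, 1, 17] -> max=36
Recorded maximums: 29 40 40 40 40 36 36 36
Changes between consecutive maximums: 2

Answer: 2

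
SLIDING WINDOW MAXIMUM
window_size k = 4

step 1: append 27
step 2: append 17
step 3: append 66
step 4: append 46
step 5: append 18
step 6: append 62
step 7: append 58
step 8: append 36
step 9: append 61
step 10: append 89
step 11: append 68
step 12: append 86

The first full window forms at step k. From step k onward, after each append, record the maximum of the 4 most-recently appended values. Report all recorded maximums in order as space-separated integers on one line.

step 1: append 27 -> window=[27] (not full yet)
step 2: append 17 -> window=[27, 17] (not full yet)
step 3: append 66 -> window=[27, 17, 66] (not full yet)
step 4: append 46 -> window=[27, 17, 66, 46] -> max=66
step 5: append 18 -> window=[17, 66, 46, 18] -> max=66
step 6: append 62 -> window=[66, 46, 18, 62] -> max=66
step 7: append 58 -> window=[46, 18, 62, 58] -> max=62
step 8: append 36 -> window=[18, 62, 58, 36] -> max=62
step 9: append 61 -> window=[62, 58, 36, 61] -> max=62
step 10: append 89 -> window=[58, 36, 61, 89] -> max=89
step 11: append 68 -> window=[36, 61, 89, 68] -> max=89
step 12: append 86 -> window=[61, 89, 68, 86] -> max=89

Answer: 66 66 66 62 62 62 89 89 89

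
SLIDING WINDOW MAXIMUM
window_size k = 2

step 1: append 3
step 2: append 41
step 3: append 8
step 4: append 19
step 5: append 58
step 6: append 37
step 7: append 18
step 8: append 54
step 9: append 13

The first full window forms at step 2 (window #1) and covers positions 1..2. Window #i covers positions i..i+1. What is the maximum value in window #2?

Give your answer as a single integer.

Answer: 41

Derivation:
step 1: append 3 -> window=[3] (not full yet)
step 2: append 41 -> window=[3, 41] -> max=41
step 3: append 8 -> window=[41, 8] -> max=41
Window #2 max = 41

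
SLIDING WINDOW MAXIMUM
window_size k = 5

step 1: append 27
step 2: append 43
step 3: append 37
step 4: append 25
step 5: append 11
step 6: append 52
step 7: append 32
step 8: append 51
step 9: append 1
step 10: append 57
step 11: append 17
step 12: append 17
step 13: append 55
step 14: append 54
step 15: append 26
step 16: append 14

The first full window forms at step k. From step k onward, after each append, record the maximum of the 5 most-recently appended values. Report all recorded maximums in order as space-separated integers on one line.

Answer: 43 52 52 52 52 57 57 57 57 57 55 55

Derivation:
step 1: append 27 -> window=[27] (not full yet)
step 2: append 43 -> window=[27, 43] (not full yet)
step 3: append 37 -> window=[27, 43, 37] (not full yet)
step 4: append 25 -> window=[27, 43, 37, 25] (not full yet)
step 5: append 11 -> window=[27, 43, 37, 25, 11] -> max=43
step 6: append 52 -> window=[43, 37, 25, 11, 52] -> max=52
step 7: append 32 -> window=[37, 25, 11, 52, 32] -> max=52
step 8: append 51 -> window=[25, 11, 52, 32, 51] -> max=52
step 9: append 1 -> window=[11, 52, 32, 51, 1] -> max=52
step 10: append 57 -> window=[52, 32, 51, 1, 57] -> max=57
step 11: append 17 -> window=[32, 51, 1, 57, 17] -> max=57
step 12: append 17 -> window=[51, 1, 57, 17, 17] -> max=57
step 13: append 55 -> window=[1, 57, 17, 17, 55] -> max=57
step 14: append 54 -> window=[57, 17, 17, 55, 54] -> max=57
step 15: append 26 -> window=[17, 17, 55, 54, 26] -> max=55
step 16: append 14 -> window=[17, 55, 54, 26, 14] -> max=55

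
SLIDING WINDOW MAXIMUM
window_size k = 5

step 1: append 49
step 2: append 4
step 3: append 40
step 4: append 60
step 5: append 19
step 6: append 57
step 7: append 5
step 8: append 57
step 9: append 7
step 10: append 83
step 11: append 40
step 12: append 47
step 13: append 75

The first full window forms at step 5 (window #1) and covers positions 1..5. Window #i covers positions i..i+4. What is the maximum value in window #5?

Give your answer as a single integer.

step 1: append 49 -> window=[49] (not full yet)
step 2: append 4 -> window=[49, 4] (not full yet)
step 3: append 40 -> window=[49, 4, 40] (not full yet)
step 4: append 60 -> window=[49, 4, 40, 60] (not full yet)
step 5: append 19 -> window=[49, 4, 40, 60, 19] -> max=60
step 6: append 57 -> window=[4, 40, 60, 19, 57] -> max=60
step 7: append 5 -> window=[40, 60, 19, 57, 5] -> max=60
step 8: append 57 -> window=[60, 19, 57, 5, 57] -> max=60
step 9: append 7 -> window=[19, 57, 5, 57, 7] -> max=57
Window #5 max = 57

Answer: 57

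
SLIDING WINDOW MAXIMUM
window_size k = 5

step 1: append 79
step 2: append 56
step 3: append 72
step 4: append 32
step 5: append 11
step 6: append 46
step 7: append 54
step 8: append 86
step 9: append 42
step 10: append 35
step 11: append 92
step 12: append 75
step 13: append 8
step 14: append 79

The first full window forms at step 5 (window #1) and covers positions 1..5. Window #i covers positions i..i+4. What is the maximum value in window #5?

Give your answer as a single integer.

Answer: 86

Derivation:
step 1: append 79 -> window=[79] (not full yet)
step 2: append 56 -> window=[79, 56] (not full yet)
step 3: append 72 -> window=[79, 56, 72] (not full yet)
step 4: append 32 -> window=[79, 56, 72, 32] (not full yet)
step 5: append 11 -> window=[79, 56, 72, 32, 11] -> max=79
step 6: append 46 -> window=[56, 72, 32, 11, 46] -> max=72
step 7: append 54 -> window=[72, 32, 11, 46, 54] -> max=72
step 8: append 86 -> window=[32, 11, 46, 54, 86] -> max=86
step 9: append 42 -> window=[11, 46, 54, 86, 42] -> max=86
Window #5 max = 86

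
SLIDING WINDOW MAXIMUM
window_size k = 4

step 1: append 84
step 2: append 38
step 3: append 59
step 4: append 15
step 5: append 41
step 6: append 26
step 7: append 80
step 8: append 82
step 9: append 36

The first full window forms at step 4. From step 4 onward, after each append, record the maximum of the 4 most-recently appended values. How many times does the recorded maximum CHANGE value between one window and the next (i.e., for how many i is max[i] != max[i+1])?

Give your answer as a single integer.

step 1: append 84 -> window=[84] (not full yet)
step 2: append 38 -> window=[84, 38] (not full yet)
step 3: append 59 -> window=[84, 38, 59] (not full yet)
step 4: append 15 -> window=[84, 38, 59, 15] -> max=84
step 5: append 41 -> window=[38, 59, 15, 41] -> max=59
step 6: append 26 -> window=[59, 15, 41, 26] -> max=59
step 7: append 80 -> window=[15, 41, 26, 80] -> max=80
step 8: append 82 -> window=[41, 26, 80, 82] -> max=82
step 9: append 36 -> window=[26, 80, 82, 36] -> max=82
Recorded maximums: 84 59 59 80 82 82
Changes between consecutive maximums: 3

Answer: 3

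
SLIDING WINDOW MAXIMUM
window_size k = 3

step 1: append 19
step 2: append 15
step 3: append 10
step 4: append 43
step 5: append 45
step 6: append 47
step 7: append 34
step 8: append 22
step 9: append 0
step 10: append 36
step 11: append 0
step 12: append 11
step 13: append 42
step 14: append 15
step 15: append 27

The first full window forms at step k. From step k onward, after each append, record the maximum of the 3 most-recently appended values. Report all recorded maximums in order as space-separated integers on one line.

step 1: append 19 -> window=[19] (not full yet)
step 2: append 15 -> window=[19, 15] (not full yet)
step 3: append 10 -> window=[19, 15, 10] -> max=19
step 4: append 43 -> window=[15, 10, 43] -> max=43
step 5: append 45 -> window=[10, 43, 45] -> max=45
step 6: append 47 -> window=[43, 45, 47] -> max=47
step 7: append 34 -> window=[45, 47, 34] -> max=47
step 8: append 22 -> window=[47, 34, 22] -> max=47
step 9: append 0 -> window=[34, 22, 0] -> max=34
step 10: append 36 -> window=[22, 0, 36] -> max=36
step 11: append 0 -> window=[0, 36, 0] -> max=36
step 12: append 11 -> window=[36, 0, 11] -> max=36
step 13: append 42 -> window=[0, 11, 42] -> max=42
step 14: append 15 -> window=[11, 42, 15] -> max=42
step 15: append 27 -> window=[42, 15, 27] -> max=42

Answer: 19 43 45 47 47 47 34 36 36 36 42 42 42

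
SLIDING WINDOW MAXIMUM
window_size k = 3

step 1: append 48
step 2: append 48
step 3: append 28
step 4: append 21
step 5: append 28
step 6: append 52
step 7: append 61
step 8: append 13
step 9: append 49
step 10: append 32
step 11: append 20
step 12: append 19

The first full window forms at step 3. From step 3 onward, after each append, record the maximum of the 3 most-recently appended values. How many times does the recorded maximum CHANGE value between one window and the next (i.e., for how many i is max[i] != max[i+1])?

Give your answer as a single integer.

step 1: append 48 -> window=[48] (not full yet)
step 2: append 48 -> window=[48, 48] (not full yet)
step 3: append 28 -> window=[48, 48, 28] -> max=48
step 4: append 21 -> window=[48, 28, 21] -> max=48
step 5: append 28 -> window=[28, 21, 28] -> max=28
step 6: append 52 -> window=[21, 28, 52] -> max=52
step 7: append 61 -> window=[28, 52, 61] -> max=61
step 8: append 13 -> window=[52, 61, 13] -> max=61
step 9: append 49 -> window=[61, 13, 49] -> max=61
step 10: append 32 -> window=[13, 49, 32] -> max=49
step 11: append 20 -> window=[49, 32, 20] -> max=49
step 12: append 19 -> window=[32, 20, 19] -> max=32
Recorded maximums: 48 48 28 52 61 61 61 49 49 32
Changes between consecutive maximums: 5

Answer: 5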